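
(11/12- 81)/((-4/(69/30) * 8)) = 22103/3840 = 5.76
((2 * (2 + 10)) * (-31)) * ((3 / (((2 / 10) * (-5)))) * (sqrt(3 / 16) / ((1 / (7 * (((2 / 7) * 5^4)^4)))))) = 1362304687500000 * sqrt(3) / 343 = 6879244705945.31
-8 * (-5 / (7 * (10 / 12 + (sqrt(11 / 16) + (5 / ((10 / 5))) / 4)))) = 4800 / 829 - 5760 * sqrt(11) / 5803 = 2.50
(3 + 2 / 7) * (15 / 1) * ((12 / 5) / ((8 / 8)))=828 / 7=118.29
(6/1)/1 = 6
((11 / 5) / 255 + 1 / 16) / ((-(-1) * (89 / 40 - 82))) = -0.00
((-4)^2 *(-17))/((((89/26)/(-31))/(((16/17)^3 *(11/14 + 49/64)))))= 573614080/180047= 3185.91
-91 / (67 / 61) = -5551 / 67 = -82.85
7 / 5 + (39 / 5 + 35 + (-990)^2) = 4900721 / 5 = 980144.20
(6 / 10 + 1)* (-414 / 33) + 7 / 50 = -10963 / 550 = -19.93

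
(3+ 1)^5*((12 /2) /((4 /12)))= 18432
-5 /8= -0.62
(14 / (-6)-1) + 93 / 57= -97 / 57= -1.70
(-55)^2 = 3025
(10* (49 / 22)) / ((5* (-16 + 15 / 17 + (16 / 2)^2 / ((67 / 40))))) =55811 / 289311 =0.19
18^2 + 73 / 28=9145 / 28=326.61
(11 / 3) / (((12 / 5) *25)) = 11 / 180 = 0.06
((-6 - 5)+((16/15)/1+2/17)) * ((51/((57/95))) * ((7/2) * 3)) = -17521/2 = -8760.50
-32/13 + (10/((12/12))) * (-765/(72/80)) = -110532/13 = -8502.46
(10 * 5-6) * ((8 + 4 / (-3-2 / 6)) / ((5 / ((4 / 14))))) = 2992 / 175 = 17.10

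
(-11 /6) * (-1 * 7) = 77 /6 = 12.83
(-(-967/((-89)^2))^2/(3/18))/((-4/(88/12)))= 10285979/62742241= 0.16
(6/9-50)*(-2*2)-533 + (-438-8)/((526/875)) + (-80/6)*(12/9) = -2592728/2367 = -1095.36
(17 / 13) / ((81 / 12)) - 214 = -75046 / 351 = -213.81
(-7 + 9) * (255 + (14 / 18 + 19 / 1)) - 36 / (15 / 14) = 23218 / 45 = 515.96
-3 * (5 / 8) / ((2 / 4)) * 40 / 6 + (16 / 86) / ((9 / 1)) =-9667 / 387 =-24.98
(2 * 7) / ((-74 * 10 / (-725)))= 1015 / 74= 13.72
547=547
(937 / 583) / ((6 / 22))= 937 / 159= 5.89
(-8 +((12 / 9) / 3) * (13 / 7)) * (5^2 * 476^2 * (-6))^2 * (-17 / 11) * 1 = 140882527905280000 / 11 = 12807502536843636.36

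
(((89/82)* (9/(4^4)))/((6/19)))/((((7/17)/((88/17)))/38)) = 1060257/18368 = 57.72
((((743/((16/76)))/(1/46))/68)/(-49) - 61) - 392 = -3343483/6664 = -501.72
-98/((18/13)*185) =-637/1665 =-0.38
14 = 14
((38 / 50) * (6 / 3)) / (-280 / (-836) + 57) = 7942 / 299575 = 0.03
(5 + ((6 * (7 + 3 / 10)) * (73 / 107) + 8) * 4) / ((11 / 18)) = 137034 / 535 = 256.14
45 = 45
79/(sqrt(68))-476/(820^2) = 9.58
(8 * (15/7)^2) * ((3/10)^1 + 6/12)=1440/49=29.39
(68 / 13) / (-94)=-34 / 611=-0.06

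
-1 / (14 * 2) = -1 / 28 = -0.04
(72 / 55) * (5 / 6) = 12 / 11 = 1.09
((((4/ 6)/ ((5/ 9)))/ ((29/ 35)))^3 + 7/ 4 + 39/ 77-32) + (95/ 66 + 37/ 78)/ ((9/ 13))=-4855775843/ 202818924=-23.94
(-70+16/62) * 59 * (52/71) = -3013.64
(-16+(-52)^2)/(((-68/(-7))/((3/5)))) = 14112/85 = 166.02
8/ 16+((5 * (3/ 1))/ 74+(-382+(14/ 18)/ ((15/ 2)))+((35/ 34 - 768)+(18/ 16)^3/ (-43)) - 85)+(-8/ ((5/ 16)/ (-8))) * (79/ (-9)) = -5666207288251/ 1869488640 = -3030.89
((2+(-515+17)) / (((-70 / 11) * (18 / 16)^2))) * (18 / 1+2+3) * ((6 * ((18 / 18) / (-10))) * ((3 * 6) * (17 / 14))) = -68265472 / 3675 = -18575.64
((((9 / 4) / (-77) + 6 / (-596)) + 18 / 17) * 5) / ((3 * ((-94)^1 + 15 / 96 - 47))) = -10605400 / 879049787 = -0.01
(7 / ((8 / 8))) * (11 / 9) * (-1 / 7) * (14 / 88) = -7 / 36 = -0.19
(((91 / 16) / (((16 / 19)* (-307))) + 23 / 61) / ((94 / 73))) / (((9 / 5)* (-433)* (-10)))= 124256731 / 3512339039232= 0.00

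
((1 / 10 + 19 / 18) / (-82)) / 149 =-26 / 274905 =-0.00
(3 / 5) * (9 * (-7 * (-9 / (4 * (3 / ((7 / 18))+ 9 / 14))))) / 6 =441 / 260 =1.70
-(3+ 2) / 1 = -5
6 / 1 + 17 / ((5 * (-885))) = 26533 / 4425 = 6.00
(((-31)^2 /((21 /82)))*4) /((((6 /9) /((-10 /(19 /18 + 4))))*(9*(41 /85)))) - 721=-6994077 /637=-10979.71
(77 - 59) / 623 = 18 / 623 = 0.03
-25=-25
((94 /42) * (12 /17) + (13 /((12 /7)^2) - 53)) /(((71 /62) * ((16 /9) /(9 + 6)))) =-374479845 /1081472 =-346.27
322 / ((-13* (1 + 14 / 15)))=-4830 / 377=-12.81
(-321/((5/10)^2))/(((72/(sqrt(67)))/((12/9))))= -214 * sqrt(67)/9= -194.63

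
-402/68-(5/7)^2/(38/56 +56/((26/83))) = -91948033/15545922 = -5.91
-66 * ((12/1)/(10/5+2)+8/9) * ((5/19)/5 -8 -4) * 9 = 524370/19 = 27598.42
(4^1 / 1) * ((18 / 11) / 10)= 36 / 55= 0.65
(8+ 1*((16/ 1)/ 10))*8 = 384/ 5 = 76.80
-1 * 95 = -95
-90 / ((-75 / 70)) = 84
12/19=0.63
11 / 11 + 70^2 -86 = 4815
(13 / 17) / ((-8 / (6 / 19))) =-0.03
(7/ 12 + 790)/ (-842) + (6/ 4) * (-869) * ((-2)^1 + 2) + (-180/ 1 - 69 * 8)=-7405615/ 10104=-732.94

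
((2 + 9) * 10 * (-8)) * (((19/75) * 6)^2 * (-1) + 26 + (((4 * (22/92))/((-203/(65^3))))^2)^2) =-146569527620796463808503520774176/59402607474090125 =-2467392154203437.72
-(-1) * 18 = 18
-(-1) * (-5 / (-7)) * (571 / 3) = 2855 / 21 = 135.95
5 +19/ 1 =24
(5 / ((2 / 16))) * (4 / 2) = 80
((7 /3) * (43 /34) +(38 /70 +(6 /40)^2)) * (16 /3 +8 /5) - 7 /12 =12743083 /535500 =23.80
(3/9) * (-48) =-16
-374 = -374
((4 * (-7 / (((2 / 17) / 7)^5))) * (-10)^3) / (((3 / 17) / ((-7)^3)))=-121754746670172875 / 3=-40584915556724291.67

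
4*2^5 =128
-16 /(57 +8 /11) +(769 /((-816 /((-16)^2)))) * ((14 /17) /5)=-22029104 /550545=-40.01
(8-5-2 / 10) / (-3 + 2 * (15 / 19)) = -1.97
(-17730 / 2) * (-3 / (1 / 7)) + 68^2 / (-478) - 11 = 44488494 / 239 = 186144.33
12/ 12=1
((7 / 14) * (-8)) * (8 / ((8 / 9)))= -36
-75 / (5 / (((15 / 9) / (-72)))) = 25 / 72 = 0.35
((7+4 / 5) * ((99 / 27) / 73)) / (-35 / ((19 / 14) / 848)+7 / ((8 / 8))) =-2717 / 151616255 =-0.00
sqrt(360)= 6 * sqrt(10)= 18.97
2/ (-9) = -2/ 9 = -0.22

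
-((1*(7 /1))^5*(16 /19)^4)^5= -1621252480186718171423769614040818421210284032 /37589973457545958193355601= -43129918195280385648.67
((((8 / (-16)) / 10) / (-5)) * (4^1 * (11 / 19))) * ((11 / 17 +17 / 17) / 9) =308 / 72675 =0.00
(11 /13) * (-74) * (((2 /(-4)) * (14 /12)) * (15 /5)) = 109.58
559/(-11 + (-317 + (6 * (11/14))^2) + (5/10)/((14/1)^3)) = -3067792/1678095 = -1.83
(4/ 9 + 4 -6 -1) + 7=4.44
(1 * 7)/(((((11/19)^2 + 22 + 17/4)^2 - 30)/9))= 18766224/201594463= 0.09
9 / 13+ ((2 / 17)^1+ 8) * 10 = 18093 / 221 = 81.87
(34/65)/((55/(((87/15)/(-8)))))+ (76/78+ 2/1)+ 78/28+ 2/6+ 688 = 347390299/500500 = 694.09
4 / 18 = 2 / 9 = 0.22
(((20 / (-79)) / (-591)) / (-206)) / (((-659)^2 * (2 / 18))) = -30 / 696147665909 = -0.00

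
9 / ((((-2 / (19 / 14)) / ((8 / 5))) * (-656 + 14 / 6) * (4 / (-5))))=-513 / 27454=-0.02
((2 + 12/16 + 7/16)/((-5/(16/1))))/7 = -51/35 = -1.46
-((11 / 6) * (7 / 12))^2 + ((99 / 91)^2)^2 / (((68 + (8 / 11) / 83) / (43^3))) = 210014873862024143 / 128332827814464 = 1636.49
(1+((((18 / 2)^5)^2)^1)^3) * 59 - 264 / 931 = 2328503932899350842836678921352394 / 931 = 2501078338237756007343372000000.00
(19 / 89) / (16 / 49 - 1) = -931 / 2937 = -0.32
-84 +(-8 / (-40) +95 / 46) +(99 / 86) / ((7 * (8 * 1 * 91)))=-4119375887 / 50399440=-81.73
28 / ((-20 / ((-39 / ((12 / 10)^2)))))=37.92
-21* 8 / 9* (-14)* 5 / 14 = 280 / 3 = 93.33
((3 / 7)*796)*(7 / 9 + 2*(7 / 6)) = 3184 / 3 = 1061.33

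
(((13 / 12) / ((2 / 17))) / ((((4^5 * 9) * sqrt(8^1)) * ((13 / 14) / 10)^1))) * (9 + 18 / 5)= 833 * sqrt(2) / 24576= 0.05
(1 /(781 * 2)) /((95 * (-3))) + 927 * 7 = 2888708129 /445170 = 6489.00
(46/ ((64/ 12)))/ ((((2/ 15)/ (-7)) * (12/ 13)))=-31395/ 64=-490.55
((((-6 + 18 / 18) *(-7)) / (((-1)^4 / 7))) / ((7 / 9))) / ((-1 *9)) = -35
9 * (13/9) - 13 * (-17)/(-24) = 3.79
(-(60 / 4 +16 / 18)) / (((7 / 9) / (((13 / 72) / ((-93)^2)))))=-1859 / 4359096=-0.00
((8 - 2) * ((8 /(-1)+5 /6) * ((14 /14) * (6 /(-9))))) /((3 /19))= 1634 /9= 181.56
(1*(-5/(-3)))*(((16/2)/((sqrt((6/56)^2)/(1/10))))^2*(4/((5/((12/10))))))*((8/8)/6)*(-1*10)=-100352/675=-148.67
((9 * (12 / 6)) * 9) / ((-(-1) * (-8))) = -81 / 4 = -20.25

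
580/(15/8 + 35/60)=235.93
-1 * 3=-3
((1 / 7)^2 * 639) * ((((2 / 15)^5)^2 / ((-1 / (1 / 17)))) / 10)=-36352 / 266860986328125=-0.00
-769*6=-4614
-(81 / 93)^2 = -729 / 961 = -0.76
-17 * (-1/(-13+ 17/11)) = -187/126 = -1.48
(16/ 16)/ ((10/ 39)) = 39/ 10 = 3.90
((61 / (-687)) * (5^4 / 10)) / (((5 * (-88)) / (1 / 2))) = 1525 / 241824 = 0.01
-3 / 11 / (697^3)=-3 / 3724697603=-0.00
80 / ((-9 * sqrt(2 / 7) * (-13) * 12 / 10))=100 * sqrt(14) / 351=1.07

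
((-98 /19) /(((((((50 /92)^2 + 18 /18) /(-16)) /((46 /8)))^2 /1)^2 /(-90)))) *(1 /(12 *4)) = 263901166920252390359040 /1072481336138659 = 246065976.19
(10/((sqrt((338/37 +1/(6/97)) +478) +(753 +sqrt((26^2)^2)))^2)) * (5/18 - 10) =-4791500/(sqrt(24804726) +317238)^2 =-0.00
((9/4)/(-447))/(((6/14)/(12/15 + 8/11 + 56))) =-5537/8195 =-0.68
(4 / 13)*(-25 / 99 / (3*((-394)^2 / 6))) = -50 / 49947183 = -0.00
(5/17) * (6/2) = 15/17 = 0.88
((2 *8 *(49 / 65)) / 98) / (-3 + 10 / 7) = -56 / 715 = -0.08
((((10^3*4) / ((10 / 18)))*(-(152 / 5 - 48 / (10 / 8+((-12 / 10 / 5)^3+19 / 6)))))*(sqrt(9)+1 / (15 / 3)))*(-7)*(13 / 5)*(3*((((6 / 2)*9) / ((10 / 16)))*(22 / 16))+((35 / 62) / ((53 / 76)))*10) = 51648291420845543424 / 33908767975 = 1523154467.27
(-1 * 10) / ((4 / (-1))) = 5 / 2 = 2.50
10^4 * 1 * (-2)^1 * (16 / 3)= -320000 / 3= -106666.67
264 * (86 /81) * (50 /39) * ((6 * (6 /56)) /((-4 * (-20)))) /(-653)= -0.00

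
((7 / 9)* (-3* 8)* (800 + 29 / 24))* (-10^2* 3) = 13460300 / 3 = 4486766.67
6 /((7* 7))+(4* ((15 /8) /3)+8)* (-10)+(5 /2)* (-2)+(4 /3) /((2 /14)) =-14780 /147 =-100.54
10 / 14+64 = 453 / 7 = 64.71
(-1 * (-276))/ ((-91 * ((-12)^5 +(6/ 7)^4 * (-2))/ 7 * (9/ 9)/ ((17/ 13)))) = 938791/ 8414062488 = 0.00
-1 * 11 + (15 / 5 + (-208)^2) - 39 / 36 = 519059 / 12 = 43254.92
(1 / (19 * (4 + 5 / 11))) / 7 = 11 / 6517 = 0.00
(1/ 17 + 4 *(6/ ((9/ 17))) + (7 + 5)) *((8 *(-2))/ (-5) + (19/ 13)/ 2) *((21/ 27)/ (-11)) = -10469879/ 656370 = -15.95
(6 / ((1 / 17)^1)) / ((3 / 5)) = 170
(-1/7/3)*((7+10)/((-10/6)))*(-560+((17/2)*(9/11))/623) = -130478519/479710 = -271.99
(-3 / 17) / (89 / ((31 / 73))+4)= -31 / 37519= -0.00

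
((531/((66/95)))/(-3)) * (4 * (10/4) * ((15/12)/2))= -140125/88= -1592.33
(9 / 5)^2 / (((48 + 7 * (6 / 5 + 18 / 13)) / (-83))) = -29133 / 7160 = -4.07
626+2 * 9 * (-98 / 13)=6374 / 13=490.31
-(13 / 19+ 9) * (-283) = 52072 / 19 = 2740.63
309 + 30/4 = 633/2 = 316.50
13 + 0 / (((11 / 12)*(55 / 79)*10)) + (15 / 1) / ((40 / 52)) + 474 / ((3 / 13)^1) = 4173 / 2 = 2086.50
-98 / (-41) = 98 / 41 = 2.39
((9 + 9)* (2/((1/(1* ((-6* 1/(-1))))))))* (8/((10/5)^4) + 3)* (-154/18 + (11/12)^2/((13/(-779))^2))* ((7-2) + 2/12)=15888643001/1352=11751954.88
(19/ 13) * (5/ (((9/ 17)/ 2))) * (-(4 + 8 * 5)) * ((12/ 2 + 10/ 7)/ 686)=-284240/ 21609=-13.15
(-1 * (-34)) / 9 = 34 / 9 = 3.78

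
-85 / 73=-1.16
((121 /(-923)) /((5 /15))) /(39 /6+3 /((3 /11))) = -726 /32305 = -0.02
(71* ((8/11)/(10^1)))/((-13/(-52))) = 1136/55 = 20.65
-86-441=-527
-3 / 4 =-0.75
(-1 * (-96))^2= 9216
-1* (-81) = 81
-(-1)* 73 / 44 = 73 / 44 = 1.66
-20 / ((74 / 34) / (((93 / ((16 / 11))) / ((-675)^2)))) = -5797 / 4495500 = -0.00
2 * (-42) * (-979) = 82236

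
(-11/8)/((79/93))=-1023/632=-1.62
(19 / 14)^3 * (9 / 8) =61731 / 21952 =2.81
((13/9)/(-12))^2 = 169/11664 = 0.01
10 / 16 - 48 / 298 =0.46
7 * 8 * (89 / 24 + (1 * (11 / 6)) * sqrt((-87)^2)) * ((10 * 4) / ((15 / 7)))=1535464 / 9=170607.11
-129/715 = -0.18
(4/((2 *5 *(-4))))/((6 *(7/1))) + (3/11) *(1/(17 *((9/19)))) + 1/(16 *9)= 36221/942480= 0.04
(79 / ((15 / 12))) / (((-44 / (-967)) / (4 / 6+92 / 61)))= 30404414 / 10065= 3020.81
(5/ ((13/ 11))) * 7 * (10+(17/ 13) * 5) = 82775/ 169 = 489.79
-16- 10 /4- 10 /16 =-153 /8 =-19.12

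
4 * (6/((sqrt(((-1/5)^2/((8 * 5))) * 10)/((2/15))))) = 32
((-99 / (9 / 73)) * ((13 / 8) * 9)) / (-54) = 10439 / 48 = 217.48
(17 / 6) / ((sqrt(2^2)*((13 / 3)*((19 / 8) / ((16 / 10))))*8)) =34 / 1235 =0.03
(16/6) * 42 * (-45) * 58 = -292320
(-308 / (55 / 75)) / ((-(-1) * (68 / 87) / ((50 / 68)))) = -228375 / 578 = -395.11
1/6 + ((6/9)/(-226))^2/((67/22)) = 2566613/15399414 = 0.17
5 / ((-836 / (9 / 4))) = -45 / 3344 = -0.01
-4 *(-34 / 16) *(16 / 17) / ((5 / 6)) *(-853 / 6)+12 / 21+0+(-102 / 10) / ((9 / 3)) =-47867 / 35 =-1367.63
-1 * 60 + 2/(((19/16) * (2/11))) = -964/19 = -50.74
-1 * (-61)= 61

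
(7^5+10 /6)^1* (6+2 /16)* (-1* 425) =-525060725 /12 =-43755060.42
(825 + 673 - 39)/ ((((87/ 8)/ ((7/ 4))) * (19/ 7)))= 142982/ 1653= 86.50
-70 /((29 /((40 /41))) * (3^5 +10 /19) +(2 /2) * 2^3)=-53200 /5507583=-0.01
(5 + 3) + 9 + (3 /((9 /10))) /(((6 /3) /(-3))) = 12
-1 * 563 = -563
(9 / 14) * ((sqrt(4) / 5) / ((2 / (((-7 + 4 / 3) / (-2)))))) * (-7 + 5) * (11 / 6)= -187 / 140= -1.34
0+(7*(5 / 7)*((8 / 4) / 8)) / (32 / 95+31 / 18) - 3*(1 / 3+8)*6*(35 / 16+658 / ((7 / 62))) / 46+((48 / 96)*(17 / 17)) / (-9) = -19010.93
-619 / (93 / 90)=-18570 / 31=-599.03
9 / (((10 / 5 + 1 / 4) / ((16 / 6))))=10.67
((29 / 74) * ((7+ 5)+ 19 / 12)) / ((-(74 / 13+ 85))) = -61451 / 1046952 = -0.06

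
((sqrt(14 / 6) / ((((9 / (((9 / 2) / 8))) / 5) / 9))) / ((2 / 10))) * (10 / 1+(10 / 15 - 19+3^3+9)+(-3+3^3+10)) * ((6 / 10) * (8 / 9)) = 925 * sqrt(21) / 6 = 706.48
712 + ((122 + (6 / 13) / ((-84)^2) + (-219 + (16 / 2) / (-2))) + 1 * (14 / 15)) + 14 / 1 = 15948783 / 25480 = 625.93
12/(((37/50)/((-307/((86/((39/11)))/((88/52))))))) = -552600/1591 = -347.33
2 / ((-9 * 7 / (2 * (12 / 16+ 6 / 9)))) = -17 / 189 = -0.09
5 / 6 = 0.83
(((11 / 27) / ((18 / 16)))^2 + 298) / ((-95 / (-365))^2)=93813559834 / 21316689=4400.94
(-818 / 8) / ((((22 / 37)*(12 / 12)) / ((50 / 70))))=-75665 / 616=-122.83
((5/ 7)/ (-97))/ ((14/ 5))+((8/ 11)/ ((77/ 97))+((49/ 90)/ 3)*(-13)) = -112245638/ 77640255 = -1.45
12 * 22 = 264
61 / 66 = 0.92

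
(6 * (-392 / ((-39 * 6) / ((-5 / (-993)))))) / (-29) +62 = 62.00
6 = 6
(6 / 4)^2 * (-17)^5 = -12778713 / 4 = -3194678.25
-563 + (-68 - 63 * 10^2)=-6931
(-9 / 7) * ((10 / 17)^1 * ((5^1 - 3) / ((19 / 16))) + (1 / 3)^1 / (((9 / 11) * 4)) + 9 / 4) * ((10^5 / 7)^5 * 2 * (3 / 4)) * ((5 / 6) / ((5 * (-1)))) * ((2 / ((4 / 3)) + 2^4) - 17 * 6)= -6158043125000000000000000000000 / 114001881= -54017030868113483145071.97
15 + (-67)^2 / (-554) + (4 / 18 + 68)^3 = 128240236885 / 403866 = 317531.65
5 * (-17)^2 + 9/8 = 11569/8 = 1446.12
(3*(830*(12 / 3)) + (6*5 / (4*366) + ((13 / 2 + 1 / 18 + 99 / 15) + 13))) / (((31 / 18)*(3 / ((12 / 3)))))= 219296426 / 28365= 7731.23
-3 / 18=-1 / 6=-0.17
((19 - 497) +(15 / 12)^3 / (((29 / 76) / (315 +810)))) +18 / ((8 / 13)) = 2463655 / 464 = 5309.60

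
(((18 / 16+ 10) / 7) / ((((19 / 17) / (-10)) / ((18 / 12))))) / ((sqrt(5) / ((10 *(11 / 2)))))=-249645 *sqrt(5) / 1064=-524.65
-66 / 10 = -33 / 5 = -6.60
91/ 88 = 1.03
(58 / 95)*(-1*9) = -522 / 95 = -5.49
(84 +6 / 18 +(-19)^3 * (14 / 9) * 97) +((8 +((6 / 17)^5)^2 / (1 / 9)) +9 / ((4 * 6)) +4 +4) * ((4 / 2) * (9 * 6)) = -37488802604705950861 / 36287890208082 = -1033094.03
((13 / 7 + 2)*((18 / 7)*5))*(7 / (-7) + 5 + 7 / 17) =182250 / 833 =218.79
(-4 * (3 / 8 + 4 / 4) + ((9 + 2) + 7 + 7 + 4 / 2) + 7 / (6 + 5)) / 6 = 3.69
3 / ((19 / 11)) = 33 / 19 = 1.74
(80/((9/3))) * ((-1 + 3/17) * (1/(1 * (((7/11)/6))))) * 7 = -24640/17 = -1449.41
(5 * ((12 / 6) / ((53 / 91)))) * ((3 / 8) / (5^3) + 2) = 182273 / 5300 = 34.39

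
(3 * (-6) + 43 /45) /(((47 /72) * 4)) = -1534 /235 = -6.53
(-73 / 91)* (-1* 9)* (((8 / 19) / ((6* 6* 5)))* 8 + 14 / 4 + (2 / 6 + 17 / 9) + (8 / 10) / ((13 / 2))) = 9516061 / 224770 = 42.34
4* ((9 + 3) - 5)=28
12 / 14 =0.86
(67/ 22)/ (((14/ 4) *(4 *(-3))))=-67/ 924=-0.07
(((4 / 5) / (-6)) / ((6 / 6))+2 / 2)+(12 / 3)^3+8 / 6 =331 / 5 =66.20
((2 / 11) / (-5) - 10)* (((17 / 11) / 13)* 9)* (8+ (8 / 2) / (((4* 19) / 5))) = -13259592 / 149435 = -88.73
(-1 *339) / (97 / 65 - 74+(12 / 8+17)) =44070 / 7021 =6.28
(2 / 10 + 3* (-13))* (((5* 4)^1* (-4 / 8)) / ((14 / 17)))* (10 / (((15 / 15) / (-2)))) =-65960 / 7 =-9422.86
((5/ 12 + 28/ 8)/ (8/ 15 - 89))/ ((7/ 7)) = -235/ 5308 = -0.04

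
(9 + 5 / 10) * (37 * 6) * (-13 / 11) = -27417 / 11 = -2492.45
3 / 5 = 0.60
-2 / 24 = -0.08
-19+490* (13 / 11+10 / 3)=72383 / 33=2193.42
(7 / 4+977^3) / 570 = 1243433113 / 760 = 1636096.20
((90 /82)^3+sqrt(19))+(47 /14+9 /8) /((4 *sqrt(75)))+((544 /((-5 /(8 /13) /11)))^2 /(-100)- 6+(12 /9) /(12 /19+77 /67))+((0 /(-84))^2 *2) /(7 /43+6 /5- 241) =-268745977303130341 /49509788030625+251 *sqrt(3) /3360+sqrt(19) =-5423.65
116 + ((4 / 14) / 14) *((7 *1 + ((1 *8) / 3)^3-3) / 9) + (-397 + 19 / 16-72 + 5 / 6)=-66855823 / 190512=-350.93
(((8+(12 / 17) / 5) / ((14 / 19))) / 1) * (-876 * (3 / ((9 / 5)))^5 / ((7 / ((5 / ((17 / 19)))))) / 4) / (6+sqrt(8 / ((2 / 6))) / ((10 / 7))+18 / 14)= -712354531250 / 162638847+997296343750 * sqrt(6) / 1184940171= -2318.38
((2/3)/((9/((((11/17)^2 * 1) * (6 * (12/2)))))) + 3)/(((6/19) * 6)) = 67811/31212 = 2.17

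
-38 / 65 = -0.58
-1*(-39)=39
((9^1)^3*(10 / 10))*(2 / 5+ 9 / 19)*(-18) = -1089126 / 95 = -11464.48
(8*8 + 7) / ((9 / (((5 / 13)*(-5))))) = -15.17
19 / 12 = 1.58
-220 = -220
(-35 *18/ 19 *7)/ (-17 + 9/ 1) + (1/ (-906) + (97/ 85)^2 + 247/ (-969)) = 7477053227/ 248742300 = 30.06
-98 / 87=-1.13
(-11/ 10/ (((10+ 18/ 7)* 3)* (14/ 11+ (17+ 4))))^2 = 121/ 70560000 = 0.00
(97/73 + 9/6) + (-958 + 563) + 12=-55505/146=-380.17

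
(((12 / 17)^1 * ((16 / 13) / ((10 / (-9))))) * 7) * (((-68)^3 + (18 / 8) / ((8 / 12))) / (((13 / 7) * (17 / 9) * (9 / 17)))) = 13311650268 / 14365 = 926672.49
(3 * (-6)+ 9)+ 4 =-5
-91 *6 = -546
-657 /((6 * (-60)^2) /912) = -1387 /50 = -27.74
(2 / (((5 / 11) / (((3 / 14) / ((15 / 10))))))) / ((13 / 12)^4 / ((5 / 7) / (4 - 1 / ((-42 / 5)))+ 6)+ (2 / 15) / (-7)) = 3.08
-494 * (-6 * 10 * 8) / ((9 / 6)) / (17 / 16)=2529280 / 17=148781.18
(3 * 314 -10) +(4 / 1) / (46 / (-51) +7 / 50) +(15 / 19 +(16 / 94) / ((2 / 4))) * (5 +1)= 933.53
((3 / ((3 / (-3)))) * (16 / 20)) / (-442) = 6 / 1105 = 0.01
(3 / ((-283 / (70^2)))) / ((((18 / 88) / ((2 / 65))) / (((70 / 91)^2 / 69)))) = -0.07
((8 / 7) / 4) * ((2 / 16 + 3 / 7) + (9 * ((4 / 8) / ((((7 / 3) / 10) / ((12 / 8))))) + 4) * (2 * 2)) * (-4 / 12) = -2469 / 196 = -12.60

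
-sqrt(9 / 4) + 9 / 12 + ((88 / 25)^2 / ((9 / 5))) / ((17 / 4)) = 66529 / 76500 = 0.87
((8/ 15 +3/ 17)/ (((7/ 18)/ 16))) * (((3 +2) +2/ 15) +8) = 1141024/ 2975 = 383.54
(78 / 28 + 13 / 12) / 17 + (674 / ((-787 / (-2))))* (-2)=-3594113 / 1123836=-3.20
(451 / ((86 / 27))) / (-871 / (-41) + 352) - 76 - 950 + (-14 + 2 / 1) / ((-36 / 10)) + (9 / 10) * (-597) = -5131268386 / 3290145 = -1559.59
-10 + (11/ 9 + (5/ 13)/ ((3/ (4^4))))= 2813/ 117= 24.04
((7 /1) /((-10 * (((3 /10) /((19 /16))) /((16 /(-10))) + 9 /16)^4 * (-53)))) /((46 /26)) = 0.28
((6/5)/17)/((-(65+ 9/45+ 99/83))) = -498/468401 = -0.00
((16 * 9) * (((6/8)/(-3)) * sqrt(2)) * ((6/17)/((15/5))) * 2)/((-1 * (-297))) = -16 * sqrt(2)/561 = -0.04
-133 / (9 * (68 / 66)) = -1463 / 102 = -14.34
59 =59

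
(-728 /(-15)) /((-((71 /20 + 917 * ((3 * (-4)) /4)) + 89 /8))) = 5824 /328359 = 0.02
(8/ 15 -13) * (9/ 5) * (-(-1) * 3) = -1683/ 25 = -67.32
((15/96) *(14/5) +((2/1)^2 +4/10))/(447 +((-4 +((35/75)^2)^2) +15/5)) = 3918375/361298416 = 0.01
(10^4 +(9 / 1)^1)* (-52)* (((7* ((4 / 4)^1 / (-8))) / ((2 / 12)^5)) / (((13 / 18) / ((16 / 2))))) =39226311936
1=1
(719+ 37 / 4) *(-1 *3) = -8739 / 4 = -2184.75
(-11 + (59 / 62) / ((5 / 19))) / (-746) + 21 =4858749 / 231260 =21.01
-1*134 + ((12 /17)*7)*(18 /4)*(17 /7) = -80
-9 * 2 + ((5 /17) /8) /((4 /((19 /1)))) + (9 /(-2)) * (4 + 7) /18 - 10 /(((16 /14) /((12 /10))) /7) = -51177 /544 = -94.08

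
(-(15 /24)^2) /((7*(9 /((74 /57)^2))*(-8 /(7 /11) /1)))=34225 /41171328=0.00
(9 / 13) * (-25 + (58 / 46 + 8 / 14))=-33570 / 2093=-16.04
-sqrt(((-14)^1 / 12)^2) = -7 / 6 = -1.17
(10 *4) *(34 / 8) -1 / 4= 169.75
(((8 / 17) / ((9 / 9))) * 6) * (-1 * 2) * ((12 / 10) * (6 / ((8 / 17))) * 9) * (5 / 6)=-648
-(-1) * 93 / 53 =93 / 53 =1.75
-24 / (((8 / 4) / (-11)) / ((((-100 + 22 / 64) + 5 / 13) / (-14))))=1362801 / 1456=935.99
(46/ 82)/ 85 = 0.01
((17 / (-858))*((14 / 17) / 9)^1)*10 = -0.02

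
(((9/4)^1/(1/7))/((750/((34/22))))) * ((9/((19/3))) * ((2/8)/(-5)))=-9639/4180000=-0.00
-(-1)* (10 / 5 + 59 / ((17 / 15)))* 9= 8271 / 17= 486.53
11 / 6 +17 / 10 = 53 / 15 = 3.53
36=36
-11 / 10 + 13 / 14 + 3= 99 / 35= 2.83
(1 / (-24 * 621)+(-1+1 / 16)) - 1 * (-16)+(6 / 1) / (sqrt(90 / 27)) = 3 * sqrt(30) / 5+448981 / 29808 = 18.35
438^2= 191844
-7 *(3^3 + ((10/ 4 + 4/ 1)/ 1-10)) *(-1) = 329/ 2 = 164.50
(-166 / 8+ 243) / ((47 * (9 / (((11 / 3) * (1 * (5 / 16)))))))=48895 / 81216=0.60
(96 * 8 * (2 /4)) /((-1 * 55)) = -384 /55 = -6.98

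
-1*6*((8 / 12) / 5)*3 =-12 / 5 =-2.40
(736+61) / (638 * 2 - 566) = 797 / 710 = 1.12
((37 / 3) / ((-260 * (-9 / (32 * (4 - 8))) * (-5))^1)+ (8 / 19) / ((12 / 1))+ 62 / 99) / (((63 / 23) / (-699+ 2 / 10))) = -117357128872 / 577702125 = -203.14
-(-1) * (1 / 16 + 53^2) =44945 / 16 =2809.06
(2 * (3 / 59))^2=36 / 3481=0.01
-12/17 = -0.71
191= 191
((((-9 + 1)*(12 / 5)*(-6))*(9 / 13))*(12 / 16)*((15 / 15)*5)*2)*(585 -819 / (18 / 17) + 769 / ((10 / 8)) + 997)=851591.63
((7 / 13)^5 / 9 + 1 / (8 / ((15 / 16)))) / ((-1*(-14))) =52275851 / 5988213504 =0.01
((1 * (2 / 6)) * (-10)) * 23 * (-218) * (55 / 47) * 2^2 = 11030800 / 141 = 78232.62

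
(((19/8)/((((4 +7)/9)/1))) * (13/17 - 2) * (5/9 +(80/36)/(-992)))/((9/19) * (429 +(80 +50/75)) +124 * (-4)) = 1337505/256366528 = 0.01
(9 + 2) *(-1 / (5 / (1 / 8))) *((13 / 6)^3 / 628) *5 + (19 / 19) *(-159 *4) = -690201191 / 1085184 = -636.02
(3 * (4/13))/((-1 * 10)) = -6/65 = -0.09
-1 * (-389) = 389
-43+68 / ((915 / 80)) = -6781 / 183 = -37.05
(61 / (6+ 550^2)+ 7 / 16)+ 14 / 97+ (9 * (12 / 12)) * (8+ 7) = 31827157355 / 234744656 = 135.58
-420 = -420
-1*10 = -10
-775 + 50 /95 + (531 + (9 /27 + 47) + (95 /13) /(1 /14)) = -69530 /741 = -93.83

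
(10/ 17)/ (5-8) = -10/ 51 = -0.20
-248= -248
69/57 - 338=-6399/19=-336.79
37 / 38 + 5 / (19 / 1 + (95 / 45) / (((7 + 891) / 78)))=6379 / 5168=1.23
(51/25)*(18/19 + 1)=3.97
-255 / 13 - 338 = -4649 / 13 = -357.62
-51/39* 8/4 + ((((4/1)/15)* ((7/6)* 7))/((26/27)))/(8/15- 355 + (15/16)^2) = -46277314/17651101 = -2.62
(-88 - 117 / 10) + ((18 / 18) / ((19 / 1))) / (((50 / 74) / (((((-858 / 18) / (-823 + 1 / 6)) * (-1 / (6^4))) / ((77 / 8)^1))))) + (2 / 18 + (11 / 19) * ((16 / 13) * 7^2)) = -2235847911161 / 34571095650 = -64.67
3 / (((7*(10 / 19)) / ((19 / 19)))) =57 / 70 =0.81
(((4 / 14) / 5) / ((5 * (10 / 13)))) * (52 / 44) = 169 / 9625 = 0.02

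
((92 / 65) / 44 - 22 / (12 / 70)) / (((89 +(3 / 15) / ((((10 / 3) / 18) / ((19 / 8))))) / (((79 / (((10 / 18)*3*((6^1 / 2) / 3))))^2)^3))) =-130051901496314361744 / 8183621875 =-15891729051.36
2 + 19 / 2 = 23 / 2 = 11.50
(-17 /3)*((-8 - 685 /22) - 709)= 4239.44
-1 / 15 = -0.07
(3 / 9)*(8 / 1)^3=512 / 3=170.67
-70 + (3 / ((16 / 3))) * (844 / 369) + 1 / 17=-191409 / 2788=-68.65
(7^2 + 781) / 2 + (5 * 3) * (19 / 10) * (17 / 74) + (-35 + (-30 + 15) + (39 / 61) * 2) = 3365873 / 9028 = 372.83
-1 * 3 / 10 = -3 / 10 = -0.30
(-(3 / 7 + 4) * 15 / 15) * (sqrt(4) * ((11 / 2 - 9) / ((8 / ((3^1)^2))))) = 279 / 8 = 34.88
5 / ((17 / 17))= 5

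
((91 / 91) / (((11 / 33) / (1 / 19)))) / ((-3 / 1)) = -1 / 19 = -0.05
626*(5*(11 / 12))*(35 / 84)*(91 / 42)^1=1118975 / 432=2590.22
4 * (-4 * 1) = -16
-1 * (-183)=183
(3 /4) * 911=2733 /4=683.25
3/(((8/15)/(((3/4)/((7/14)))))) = 135/16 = 8.44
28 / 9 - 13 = -89 / 9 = -9.89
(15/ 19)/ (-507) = -5/ 3211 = -0.00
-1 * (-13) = 13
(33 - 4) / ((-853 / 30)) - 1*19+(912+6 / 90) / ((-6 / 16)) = -94127609 / 38385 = -2452.20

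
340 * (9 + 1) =3400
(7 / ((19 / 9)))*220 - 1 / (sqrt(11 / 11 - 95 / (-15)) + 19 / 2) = 4*sqrt(66) / 995 + 13788534 / 18905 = 729.39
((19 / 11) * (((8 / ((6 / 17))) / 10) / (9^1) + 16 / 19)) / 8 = 1403 / 5940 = 0.24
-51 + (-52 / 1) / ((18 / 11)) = -745 / 9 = -82.78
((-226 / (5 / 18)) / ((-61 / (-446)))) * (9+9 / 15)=-87087744 / 1525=-57106.72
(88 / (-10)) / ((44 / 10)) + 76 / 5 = 66 / 5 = 13.20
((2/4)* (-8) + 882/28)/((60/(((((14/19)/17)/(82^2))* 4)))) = 77/6515556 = 0.00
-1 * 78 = -78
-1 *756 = -756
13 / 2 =6.50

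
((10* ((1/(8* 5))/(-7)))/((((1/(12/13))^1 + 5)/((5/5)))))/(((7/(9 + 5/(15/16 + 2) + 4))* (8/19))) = -39387/1344952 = -0.03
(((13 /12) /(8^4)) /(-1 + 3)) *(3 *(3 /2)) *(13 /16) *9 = 4563 /1048576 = 0.00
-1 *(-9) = 9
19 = 19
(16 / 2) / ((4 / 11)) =22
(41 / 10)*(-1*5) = -41 / 2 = -20.50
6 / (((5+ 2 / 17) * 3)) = 34 / 87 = 0.39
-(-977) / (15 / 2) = 1954 / 15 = 130.27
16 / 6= 8 / 3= 2.67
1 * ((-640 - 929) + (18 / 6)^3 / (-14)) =-21993 / 14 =-1570.93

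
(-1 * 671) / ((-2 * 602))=671 / 1204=0.56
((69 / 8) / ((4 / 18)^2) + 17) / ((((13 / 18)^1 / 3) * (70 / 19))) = 3146229 / 14560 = 216.09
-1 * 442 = -442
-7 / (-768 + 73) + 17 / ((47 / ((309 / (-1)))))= -111.76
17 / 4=4.25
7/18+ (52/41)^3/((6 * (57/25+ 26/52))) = 88151333/172440342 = 0.51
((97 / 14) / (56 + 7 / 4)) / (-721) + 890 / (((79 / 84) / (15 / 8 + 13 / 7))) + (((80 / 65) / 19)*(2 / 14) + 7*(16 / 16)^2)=80506475249614 / 22749367641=3538.84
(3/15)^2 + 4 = 4.04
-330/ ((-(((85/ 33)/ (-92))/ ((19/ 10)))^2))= 54902823624/ 36125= 1519801.35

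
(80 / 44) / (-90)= -2 / 99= -0.02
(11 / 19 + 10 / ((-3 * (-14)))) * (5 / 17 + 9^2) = 66.42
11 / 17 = 0.65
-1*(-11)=11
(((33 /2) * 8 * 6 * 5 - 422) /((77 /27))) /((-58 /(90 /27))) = -71.30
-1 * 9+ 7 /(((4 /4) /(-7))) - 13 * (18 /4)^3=-9941 /8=-1242.62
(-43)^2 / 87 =1849 / 87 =21.25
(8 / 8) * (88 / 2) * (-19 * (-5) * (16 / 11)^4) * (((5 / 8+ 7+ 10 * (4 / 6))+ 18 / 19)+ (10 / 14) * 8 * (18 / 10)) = 13348864000 / 27951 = 477580.91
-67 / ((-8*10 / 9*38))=603 / 3040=0.20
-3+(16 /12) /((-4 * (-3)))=-26 /9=-2.89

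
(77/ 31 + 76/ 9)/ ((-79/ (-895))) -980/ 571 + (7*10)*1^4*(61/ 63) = 189.87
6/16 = 3/8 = 0.38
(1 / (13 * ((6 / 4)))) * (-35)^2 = 2450 / 39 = 62.82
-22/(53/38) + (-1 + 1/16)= -14171/848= -16.71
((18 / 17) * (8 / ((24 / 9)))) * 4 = 216 / 17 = 12.71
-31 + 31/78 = -2387/78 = -30.60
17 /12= 1.42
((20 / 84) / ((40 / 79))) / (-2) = -79 / 336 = -0.24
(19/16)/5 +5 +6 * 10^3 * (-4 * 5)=-9599581/80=-119994.76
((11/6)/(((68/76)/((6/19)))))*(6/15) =22/85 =0.26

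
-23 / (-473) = 23 / 473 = 0.05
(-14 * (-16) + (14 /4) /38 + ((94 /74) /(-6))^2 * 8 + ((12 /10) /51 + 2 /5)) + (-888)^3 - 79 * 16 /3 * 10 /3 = -55733729377875749 /79593660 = -700228251.57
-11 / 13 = -0.85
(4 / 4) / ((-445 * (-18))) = 1 / 8010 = 0.00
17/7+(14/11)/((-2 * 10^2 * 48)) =897551/369600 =2.43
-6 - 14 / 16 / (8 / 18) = -255 / 32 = -7.97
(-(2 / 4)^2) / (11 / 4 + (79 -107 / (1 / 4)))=1 / 1385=0.00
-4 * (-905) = 3620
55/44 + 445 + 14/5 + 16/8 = 9021/20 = 451.05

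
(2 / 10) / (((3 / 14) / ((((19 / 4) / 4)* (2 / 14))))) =19 / 120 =0.16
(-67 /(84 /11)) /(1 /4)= -737 /21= -35.10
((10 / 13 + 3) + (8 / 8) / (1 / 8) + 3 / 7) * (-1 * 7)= -1110 / 13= -85.38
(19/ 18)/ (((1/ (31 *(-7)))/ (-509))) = 2098607/ 18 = 116589.28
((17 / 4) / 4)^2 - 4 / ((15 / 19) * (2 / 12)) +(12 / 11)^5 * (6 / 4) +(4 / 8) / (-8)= -27.02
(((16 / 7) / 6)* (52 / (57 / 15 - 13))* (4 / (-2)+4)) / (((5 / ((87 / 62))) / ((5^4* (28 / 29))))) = -520000 / 713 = -729.31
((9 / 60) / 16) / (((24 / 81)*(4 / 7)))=567 / 10240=0.06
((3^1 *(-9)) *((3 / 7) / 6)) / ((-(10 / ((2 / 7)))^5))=27 / 735306250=0.00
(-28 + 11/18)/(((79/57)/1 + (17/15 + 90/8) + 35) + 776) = -93670/2820711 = -0.03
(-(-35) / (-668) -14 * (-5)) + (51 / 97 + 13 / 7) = 32807099 / 453572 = 72.33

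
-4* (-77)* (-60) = -18480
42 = 42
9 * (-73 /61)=-10.77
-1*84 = -84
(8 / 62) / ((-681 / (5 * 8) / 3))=-160 / 7037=-0.02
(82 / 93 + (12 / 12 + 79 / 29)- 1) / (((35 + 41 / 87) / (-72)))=-350100 / 47833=-7.32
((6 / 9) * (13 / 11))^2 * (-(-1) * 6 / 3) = 1.24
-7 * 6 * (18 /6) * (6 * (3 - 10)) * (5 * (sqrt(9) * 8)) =635040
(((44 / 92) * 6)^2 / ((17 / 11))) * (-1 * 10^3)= -47916000 / 8993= -5328.14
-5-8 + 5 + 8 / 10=-36 / 5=-7.20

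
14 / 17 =0.82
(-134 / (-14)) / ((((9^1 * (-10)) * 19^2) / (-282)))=0.08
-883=-883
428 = 428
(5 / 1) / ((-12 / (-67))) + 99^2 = 117947 / 12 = 9828.92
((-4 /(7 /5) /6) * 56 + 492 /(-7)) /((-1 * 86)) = 1018 /903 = 1.13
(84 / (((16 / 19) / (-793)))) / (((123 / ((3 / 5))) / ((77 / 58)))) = -24363339 / 47560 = -512.27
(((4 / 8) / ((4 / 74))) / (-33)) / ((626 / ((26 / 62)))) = -481 / 2561592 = -0.00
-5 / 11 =-0.45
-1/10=-0.10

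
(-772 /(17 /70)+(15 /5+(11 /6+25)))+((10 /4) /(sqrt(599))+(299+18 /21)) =-2034281 /714+5 * sqrt(599) /1198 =-2849.03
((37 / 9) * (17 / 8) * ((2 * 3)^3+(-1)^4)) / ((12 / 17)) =2320381 / 864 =2685.63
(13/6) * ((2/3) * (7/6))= 91/54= 1.69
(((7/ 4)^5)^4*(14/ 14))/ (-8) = -79792266297612001/ 8796093022208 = -9071.33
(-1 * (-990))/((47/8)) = 7920/47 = 168.51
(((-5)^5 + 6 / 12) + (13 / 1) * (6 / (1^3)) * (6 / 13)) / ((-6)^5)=2059 / 5184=0.40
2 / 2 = 1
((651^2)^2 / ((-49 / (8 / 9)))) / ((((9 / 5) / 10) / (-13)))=235313150800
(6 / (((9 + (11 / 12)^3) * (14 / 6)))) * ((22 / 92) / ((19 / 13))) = 2223936 / 51645097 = 0.04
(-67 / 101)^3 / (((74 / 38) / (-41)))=234294377 / 38121137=6.15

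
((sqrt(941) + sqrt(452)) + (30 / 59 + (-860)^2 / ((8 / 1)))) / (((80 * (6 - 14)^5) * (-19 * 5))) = sqrt(113) / 124518400 + sqrt(941) / 249036800 + 272729 / 734658560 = 0.00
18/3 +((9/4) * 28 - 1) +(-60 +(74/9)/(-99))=7054/891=7.92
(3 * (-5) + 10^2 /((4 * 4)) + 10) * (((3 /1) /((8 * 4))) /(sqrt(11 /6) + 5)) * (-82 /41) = -225 /4448 + 15 * sqrt(66) /8896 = -0.04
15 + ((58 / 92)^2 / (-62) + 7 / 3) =6819461 / 393576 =17.33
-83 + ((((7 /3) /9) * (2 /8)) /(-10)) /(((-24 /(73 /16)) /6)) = -5736449 /69120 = -82.99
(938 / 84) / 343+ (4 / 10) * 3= 12683 / 10290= 1.23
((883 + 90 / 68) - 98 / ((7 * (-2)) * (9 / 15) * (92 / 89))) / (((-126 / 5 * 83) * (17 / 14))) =-21011005 / 59583708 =-0.35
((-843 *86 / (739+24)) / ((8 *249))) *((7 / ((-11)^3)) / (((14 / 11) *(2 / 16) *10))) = 12083 / 76628090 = 0.00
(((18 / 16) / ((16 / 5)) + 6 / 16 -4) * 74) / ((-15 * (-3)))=-15503 / 2880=-5.38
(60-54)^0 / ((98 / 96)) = 48 / 49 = 0.98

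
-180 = -180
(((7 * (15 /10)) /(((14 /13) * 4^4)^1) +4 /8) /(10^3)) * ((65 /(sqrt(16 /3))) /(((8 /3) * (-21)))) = -7163 * sqrt(3) /45875200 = -0.00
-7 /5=-1.40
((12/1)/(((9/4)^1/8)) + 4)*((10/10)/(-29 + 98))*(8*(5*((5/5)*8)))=44800/207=216.43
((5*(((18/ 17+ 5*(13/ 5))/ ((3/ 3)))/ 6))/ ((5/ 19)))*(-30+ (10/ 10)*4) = -59033/ 51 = -1157.51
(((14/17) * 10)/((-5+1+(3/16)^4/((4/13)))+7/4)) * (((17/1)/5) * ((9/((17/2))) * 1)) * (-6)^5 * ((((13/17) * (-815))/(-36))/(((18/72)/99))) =13303865545850880/18906091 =703681450.91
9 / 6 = 1.50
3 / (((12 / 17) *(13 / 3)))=51 / 52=0.98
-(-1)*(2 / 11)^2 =0.03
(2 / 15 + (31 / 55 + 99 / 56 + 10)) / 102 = 1355 / 11088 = 0.12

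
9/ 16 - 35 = -551/ 16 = -34.44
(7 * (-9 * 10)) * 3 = -1890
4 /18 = 2 /9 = 0.22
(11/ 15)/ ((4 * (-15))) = -11/ 900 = -0.01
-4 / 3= -1.33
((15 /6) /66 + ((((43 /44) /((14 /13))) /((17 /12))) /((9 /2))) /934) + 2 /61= 0.07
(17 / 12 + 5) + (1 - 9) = -19 / 12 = -1.58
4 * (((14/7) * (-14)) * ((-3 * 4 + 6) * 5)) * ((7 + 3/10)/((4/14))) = 85848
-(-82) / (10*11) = 41 / 55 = 0.75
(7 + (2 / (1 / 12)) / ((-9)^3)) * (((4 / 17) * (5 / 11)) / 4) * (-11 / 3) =-8465 / 12393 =-0.68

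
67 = 67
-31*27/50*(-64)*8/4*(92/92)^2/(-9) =-5952/25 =-238.08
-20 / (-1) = 20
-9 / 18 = -1 / 2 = -0.50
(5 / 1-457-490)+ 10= -932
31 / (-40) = -31 / 40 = -0.78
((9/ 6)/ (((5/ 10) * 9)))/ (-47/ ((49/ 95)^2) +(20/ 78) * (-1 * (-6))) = -31213/ 16398765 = -0.00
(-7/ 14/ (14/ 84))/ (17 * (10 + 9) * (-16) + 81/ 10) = 30/ 51599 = 0.00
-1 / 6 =-0.17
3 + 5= 8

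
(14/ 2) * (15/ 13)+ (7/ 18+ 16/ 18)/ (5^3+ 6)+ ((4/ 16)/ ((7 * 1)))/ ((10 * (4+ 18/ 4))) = 295003237/ 36478260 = 8.09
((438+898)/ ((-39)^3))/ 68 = -334/ 1008423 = -0.00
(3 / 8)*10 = 15 / 4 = 3.75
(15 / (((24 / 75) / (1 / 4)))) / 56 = 375 / 1792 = 0.21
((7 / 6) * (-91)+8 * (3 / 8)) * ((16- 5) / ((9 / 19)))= -129371 / 54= -2395.76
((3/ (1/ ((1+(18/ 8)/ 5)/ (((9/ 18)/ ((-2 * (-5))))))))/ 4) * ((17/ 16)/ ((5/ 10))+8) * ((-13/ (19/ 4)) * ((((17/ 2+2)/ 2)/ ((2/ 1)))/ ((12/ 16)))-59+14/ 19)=-9083583/ 608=-14940.10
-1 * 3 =-3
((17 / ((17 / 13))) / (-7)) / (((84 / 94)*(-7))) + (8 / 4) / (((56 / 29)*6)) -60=-490055 / 8232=-59.53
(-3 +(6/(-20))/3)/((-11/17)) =527/110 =4.79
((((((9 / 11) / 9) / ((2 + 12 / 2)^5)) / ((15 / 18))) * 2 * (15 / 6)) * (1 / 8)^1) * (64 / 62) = 3 / 1396736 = 0.00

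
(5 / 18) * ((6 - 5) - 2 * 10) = -95 / 18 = -5.28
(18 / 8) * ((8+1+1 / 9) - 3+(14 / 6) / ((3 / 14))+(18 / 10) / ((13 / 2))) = 10107 / 260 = 38.87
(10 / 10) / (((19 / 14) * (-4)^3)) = -7 / 608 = -0.01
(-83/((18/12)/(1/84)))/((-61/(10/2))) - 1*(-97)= 745957/7686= 97.05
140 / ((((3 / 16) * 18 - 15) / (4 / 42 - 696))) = 2338240 / 279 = 8380.79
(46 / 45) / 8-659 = -118597 / 180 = -658.87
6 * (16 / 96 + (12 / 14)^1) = 43 / 7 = 6.14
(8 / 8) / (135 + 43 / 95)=95 / 12868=0.01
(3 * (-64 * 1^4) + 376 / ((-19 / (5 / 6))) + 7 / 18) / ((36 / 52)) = -925223 / 3078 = -300.59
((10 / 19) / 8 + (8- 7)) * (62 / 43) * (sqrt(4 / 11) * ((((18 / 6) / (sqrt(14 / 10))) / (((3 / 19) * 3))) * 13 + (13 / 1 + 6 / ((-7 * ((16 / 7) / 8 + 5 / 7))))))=213435 * sqrt(11) / 62909 + 10881 * sqrt(385) / 3311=75.73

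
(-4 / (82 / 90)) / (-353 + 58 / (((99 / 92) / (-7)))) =17820 / 2964259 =0.01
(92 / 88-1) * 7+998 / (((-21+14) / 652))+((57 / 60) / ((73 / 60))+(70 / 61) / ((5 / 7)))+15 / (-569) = -36270476567515 / 390198578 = -92953.89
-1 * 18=-18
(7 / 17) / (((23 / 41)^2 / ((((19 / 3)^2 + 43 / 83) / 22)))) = 2.42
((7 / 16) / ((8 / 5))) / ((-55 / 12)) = -21 / 352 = -0.06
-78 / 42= -1.86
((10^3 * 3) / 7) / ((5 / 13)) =7800 / 7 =1114.29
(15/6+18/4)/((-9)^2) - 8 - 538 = -44219/81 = -545.91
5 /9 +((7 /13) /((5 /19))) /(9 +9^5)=2132783 /3838770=0.56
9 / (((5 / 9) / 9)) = 729 / 5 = 145.80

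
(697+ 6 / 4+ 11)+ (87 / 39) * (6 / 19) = 710.20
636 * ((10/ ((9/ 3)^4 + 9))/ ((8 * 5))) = 53/ 30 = 1.77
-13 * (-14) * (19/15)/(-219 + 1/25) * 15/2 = -6175/782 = -7.90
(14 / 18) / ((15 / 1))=7 / 135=0.05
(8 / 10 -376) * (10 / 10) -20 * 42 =-6076 / 5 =-1215.20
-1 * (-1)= 1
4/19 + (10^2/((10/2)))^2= 400.21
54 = 54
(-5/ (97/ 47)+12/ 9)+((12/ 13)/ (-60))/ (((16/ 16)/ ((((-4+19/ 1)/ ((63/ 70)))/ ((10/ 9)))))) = -4994/ 3783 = -1.32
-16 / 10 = -8 / 5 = -1.60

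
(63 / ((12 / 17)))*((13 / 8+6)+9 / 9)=24633 / 32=769.78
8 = 8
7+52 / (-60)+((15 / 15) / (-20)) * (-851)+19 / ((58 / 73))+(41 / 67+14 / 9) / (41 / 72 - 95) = 57524279587 / 792627420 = 72.57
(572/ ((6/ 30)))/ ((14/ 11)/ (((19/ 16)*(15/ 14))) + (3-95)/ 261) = 195012675/ 44173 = 4414.75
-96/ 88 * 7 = -84/ 11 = -7.64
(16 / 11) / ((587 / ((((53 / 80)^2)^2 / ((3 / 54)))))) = 0.01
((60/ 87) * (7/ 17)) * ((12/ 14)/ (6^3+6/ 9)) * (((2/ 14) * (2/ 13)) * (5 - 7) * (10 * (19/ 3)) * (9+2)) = -20064/ 583219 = -0.03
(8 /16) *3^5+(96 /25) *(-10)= 831 /10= 83.10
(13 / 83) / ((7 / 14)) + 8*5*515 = 1709826 / 83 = 20600.31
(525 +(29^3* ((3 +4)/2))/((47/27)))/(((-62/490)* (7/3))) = -489181455/2914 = -167872.84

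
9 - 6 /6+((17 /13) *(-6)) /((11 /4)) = 736 /143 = 5.15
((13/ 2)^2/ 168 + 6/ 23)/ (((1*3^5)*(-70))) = -0.00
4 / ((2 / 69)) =138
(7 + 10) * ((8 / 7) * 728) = 14144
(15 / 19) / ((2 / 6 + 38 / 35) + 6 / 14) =1575 / 3686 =0.43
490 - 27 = 463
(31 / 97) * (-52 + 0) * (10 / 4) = -4030 / 97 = -41.55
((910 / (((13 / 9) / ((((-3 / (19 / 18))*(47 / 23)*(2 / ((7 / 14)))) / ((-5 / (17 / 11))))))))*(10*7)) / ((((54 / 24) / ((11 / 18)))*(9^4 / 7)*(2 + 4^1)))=43849120 / 2867157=15.29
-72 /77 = -0.94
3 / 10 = 0.30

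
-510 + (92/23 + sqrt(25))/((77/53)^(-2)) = -1379229/2809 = -491.00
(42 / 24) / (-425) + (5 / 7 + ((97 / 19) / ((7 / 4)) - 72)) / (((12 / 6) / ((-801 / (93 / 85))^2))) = -568706839181563 / 31040300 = -18321563.88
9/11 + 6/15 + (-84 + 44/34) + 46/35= -104947/1309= -80.17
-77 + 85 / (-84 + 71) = -1086 / 13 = -83.54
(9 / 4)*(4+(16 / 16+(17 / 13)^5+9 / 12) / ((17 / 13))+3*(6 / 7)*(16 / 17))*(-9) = -11763773289 / 54380144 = -216.32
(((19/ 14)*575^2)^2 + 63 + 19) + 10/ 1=39461953533657/ 196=201336497620.70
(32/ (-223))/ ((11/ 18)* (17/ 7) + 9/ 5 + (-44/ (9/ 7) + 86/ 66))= 24640/ 5088637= 0.00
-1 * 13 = -13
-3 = -3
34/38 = 17/19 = 0.89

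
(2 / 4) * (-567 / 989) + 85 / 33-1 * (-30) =2107639 / 65274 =32.29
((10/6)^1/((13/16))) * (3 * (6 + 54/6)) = 1200/13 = 92.31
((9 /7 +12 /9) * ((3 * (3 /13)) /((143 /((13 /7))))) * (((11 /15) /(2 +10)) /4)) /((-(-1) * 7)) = 11 /214032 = 0.00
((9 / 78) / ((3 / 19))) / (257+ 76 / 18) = 171 / 61126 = 0.00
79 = 79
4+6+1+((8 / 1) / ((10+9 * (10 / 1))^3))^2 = 171875000001 / 15625000000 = 11.00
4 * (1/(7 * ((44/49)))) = 7/11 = 0.64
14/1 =14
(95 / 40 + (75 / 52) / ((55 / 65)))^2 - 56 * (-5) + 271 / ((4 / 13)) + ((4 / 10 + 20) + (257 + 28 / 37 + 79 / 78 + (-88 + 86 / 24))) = 1372.15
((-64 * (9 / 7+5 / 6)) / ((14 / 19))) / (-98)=13528 / 7203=1.88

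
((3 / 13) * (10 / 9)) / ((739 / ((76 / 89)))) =760 / 2565069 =0.00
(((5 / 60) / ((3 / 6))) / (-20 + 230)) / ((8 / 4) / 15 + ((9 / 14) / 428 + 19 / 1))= 214 / 5159517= 0.00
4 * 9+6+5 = 47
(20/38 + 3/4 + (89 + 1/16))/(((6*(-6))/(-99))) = 302093/1216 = 248.43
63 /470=0.13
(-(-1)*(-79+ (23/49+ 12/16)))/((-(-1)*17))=-15245/3332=-4.58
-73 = -73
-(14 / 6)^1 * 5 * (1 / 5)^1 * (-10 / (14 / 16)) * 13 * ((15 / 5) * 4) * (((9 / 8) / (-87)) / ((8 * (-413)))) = 195 / 11977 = 0.02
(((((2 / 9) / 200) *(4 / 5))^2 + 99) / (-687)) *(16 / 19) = -2004750016 / 16520203125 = -0.12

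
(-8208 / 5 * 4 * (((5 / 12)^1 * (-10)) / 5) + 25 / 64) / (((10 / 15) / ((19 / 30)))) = 6654427 / 1280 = 5198.77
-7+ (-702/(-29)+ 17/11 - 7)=3749/319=11.75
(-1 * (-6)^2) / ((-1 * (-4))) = -9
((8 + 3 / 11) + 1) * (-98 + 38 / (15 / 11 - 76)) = -8249352 / 9031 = -913.45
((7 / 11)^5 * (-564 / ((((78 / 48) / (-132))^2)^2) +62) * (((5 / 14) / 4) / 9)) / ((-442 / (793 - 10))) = 366257221995253523235 / 8132406816248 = 45036756.06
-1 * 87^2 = -7569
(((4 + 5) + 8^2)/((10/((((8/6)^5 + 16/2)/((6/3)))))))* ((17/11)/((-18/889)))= -3402.80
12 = 12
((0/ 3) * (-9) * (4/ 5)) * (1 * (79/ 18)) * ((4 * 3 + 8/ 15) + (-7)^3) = 0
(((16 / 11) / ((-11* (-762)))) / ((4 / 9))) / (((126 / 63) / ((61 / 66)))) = 61 / 338074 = 0.00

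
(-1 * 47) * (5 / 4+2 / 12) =-799 / 12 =-66.58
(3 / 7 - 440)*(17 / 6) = -1245.45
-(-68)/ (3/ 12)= 272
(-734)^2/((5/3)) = 1616268/5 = 323253.60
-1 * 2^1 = -2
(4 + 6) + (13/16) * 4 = 53/4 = 13.25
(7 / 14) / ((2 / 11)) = 11 / 4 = 2.75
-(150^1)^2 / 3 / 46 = -3750 / 23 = -163.04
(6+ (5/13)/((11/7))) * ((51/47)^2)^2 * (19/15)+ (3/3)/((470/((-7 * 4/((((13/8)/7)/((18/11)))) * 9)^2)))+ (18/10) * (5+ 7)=71612605247409/10615382635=6746.12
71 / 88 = 0.81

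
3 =3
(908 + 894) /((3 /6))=3604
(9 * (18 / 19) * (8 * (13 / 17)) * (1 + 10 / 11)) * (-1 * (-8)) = 2830464 / 3553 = 796.64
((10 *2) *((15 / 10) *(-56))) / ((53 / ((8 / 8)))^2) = -1680 / 2809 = -0.60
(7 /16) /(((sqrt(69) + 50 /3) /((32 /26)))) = 1050 /24427 - 63 * sqrt(69) /24427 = 0.02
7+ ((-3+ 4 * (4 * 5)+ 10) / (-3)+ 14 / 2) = -15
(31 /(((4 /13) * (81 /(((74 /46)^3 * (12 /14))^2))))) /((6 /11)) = 11373865171097 /391702962294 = 29.04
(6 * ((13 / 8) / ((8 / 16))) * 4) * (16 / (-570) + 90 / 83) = 649636 / 7885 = 82.39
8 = 8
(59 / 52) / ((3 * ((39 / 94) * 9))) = 2773 / 27378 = 0.10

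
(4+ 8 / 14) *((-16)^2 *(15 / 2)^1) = 61440 / 7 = 8777.14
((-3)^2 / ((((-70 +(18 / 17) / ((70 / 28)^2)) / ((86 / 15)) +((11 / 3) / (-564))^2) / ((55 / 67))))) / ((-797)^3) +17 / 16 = 6680840501020773946141 / 6287849876222928041168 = 1.06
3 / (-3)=-1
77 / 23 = 3.35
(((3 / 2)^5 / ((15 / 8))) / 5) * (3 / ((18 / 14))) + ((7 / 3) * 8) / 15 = 2821 / 900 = 3.13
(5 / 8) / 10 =1 / 16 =0.06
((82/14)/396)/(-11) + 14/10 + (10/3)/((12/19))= 1017889/152460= 6.68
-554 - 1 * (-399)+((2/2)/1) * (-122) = -277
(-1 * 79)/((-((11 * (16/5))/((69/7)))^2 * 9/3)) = 3134325/1517824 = 2.07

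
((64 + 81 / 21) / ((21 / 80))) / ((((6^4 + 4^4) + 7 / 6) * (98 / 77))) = 418000 / 3196417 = 0.13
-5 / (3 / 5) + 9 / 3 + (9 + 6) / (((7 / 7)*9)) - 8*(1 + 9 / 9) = -59 / 3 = -19.67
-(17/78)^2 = -289/6084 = -0.05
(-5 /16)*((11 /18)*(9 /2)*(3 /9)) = -0.29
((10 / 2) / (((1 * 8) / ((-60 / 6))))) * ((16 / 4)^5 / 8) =-800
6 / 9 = 2 / 3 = 0.67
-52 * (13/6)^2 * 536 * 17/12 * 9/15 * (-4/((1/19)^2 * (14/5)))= 57356207.17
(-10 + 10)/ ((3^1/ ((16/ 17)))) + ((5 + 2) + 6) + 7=20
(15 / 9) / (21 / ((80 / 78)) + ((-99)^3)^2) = 200 / 112977617930577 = 0.00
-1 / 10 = -0.10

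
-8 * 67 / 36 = -134 / 9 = -14.89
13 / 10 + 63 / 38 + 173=16716 / 95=175.96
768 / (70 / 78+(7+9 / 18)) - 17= 48769 / 655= 74.46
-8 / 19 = -0.42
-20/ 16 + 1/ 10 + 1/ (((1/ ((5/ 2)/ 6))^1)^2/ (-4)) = -83/ 45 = -1.84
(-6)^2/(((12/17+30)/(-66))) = -2244/29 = -77.38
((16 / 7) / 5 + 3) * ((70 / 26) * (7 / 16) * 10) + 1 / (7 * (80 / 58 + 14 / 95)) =62486695 / 1530984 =40.81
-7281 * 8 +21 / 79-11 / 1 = -4602440 / 79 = -58258.73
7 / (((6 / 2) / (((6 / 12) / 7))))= 1 / 6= 0.17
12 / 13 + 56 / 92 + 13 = 4345 / 299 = 14.53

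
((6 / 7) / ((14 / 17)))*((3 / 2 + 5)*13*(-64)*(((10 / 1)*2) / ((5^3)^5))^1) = -1103232 / 299072265625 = -0.00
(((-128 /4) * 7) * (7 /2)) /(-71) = 784 /71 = 11.04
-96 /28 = -24 /7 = -3.43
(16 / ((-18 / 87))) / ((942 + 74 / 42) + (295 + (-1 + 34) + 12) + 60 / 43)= -69832 / 1160497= -0.06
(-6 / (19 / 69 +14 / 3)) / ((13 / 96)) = -39744 / 4433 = -8.97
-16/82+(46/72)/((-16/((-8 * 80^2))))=754328/369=2044.25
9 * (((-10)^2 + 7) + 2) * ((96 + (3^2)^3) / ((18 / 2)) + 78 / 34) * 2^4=1474808.47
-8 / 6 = -4 / 3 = -1.33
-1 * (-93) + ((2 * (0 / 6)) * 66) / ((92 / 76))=93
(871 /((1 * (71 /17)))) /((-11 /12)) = -177684 /781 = -227.51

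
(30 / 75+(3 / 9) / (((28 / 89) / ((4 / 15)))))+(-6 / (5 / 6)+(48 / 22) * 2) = -2.15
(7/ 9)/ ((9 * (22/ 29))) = 203/ 1782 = 0.11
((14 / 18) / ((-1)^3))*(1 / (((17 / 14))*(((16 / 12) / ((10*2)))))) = -490 / 51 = -9.61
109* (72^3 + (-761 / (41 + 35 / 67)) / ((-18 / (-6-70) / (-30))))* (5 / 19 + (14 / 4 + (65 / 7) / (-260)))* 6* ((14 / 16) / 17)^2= 1185648434966793 / 488830784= 2425478.25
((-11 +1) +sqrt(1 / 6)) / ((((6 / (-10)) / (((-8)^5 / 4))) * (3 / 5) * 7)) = -2048000 / 63 +102400 * sqrt(6) / 189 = -31180.81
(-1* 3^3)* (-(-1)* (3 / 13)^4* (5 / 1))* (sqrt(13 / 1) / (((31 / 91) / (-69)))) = 5281605* sqrt(13) / 68107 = 279.61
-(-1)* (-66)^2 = 4356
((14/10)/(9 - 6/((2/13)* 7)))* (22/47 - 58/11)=-1.96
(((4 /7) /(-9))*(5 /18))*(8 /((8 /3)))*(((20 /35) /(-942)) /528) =5 /82253556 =0.00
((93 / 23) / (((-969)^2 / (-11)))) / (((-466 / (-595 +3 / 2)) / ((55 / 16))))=-0.00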